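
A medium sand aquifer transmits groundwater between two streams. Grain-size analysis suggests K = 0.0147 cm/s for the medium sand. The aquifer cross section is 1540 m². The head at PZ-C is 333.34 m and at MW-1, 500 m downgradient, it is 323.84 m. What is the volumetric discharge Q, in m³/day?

Convert K: 0.0147 cm/s × 864 = 12.70 m/day.
Hydraulic gradient i = (333.34 − 323.84) / 500 = 9.5 / 500 = 0.01900.
Darcy's law: Q = K · A · i = 12.70 × 1540 × 0.01900 = 371.6 m³/day.

372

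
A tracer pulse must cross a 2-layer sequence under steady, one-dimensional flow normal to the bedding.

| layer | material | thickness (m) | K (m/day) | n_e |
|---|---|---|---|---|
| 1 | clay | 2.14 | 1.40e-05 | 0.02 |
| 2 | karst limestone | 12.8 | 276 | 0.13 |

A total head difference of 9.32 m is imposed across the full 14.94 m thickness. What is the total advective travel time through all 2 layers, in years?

76.6

With flow normal to the layers, continuity requires the same specific discharge q through every layer.
Σ(b_i/K_i) = 2.14/1.40e-05 + 12.8/276 = 1.529e+05 d.
q = Δh / Σ(b_i/K_i) = 9.32 / 1.529e+05 = 6.097e-05 m/day.
In each layer the seepage velocity is v_i = q/n_i, so the layer transit time is t_i = b_i·n_i / q:
  layer 1 (clay): t_1 = 2.14 × 0.02 / 6.097e-05 = 702.0 d
  layer 2 (karst limestone): t_2 = 12.8 × 0.13 / 6.097e-05 = 27291 d
Total t = Σ t_i = 27993 days = 76.64 years.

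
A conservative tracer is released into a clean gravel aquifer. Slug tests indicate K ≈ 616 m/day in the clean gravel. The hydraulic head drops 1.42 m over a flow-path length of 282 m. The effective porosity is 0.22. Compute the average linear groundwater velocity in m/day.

14.1

Hydraulic gradient i = Δh / L = 1.42 / 282 = 0.005035.
Darcy flux q = K · i = 616.0 × 0.005035 = 3.102 m/day.
Seepage velocity v = q / n_e = 3.102 / 0.22 = 14.10 m/day.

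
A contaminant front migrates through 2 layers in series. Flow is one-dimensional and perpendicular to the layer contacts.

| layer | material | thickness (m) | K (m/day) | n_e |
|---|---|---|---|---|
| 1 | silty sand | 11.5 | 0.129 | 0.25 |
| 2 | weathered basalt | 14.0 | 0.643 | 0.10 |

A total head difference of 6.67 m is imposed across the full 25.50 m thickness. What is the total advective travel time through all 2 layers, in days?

With flow normal to the layers, continuity requires the same specific discharge q through every layer.
Σ(b_i/K_i) = 11.5/0.129 + 14.0/0.643 = 110.9 d.
q = Δh / Σ(b_i/K_i) = 6.67 / 110.9 = 0.06013 m/day.
In each layer the seepage velocity is v_i = q/n_i, so the layer transit time is t_i = b_i·n_i / q:
  layer 1 (silty sand): t_1 = 11.5 × 0.25 / 0.06013 = 47.81 d
  layer 2 (weathered basalt): t_2 = 14.0 × 0.10 / 0.06013 = 23.28 d
Total t = Σ t_i = 71.09 days.

71.1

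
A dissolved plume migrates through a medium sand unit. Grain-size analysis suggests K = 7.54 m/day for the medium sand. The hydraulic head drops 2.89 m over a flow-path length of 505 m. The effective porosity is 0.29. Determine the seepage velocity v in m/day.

Hydraulic gradient i = Δh / L = 2.89 / 505 = 0.005723.
Darcy flux q = K · i = 7.540 × 0.005723 = 0.04315 m/day.
Seepage velocity v = q / n_e = 0.04315 / 0.29 = 0.1488 m/day.

0.149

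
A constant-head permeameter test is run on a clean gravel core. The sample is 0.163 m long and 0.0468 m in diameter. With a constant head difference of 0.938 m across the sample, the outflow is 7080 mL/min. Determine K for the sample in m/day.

1030

Cross-sectional area A = π·(d/2)² = π × (0.0468/2)² = 0.001720 m².
Convert discharge: 7080 mL/min = 0.0001180 m³/s.
Darcy's law rearranged: K = Q·L / (A·Δh) = 0.0001180 × 0.163 / (0.001720 × 0.938) = 0.01192 m/s = 1030 m/day.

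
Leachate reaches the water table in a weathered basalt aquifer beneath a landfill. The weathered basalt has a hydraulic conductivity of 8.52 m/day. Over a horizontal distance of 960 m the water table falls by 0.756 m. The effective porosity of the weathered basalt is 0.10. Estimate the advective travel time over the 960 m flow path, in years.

Hydraulic gradient i = Δh / L = 0.756 / 960 = 0.0007875.
Darcy flux q = K · i = 8.520 × 0.0007875 = 0.006709 m/day.
Seepage velocity v = q / n_e = 0.006709 / 0.10 = 0.06709 m/day.
Travel time t = L / v = 960 / 0.06709 = 14308 days = 39.17 years.

39.2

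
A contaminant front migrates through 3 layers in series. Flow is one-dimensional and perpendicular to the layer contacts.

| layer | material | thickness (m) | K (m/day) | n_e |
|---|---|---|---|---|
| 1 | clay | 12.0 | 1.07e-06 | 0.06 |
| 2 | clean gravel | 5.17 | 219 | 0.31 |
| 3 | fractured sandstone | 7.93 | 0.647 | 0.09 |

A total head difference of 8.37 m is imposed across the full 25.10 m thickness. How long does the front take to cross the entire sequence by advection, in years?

With flow normal to the layers, continuity requires the same specific discharge q through every layer.
Σ(b_i/K_i) = 12.0/1.07e-06 + 5.17/219 + 7.93/0.647 = 1.121e+07 d.
q = Δh / Σ(b_i/K_i) = 8.37 / 1.121e+07 = 7.463e-07 m/day.
In each layer the seepage velocity is v_i = q/n_i, so the layer transit time is t_i = b_i·n_i / q:
  layer 1 (clay): t_1 = 12.0 × 0.06 / 7.463e-07 = 9.647e+05 d
  layer 2 (clean gravel): t_2 = 5.17 × 0.31 / 7.463e-07 = 2.147e+06 d
  layer 3 (fractured sandstone): t_3 = 7.93 × 0.09 / 7.463e-07 = 9.563e+05 d
Total t = Σ t_i = 4.068e+06 days = 11139 years.

11100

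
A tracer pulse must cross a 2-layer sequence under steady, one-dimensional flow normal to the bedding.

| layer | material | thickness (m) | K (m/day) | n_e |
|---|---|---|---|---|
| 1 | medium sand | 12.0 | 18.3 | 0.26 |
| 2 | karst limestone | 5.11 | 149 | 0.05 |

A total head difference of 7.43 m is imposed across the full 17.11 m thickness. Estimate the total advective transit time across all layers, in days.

0.313

With flow normal to the layers, continuity requires the same specific discharge q through every layer.
Σ(b_i/K_i) = 12.0/18.3 + 5.11/149 = 0.6900 d.
q = Δh / Σ(b_i/K_i) = 7.43 / 0.6900 = 10.77 m/day.
In each layer the seepage velocity is v_i = q/n_i, so the layer transit time is t_i = b_i·n_i / q:
  layer 1 (medium sand): t_1 = 12.0 × 0.26 / 10.77 = 0.2898 d
  layer 2 (karst limestone): t_2 = 5.11 × 0.05 / 10.77 = 0.02373 d
Total t = Σ t_i = 0.3135 days.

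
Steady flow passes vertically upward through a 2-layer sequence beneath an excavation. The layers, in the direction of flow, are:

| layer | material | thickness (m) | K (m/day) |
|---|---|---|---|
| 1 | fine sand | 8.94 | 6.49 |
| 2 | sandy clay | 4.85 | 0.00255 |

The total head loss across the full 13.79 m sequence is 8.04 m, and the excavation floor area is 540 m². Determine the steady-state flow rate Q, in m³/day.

2.28

Flow is perpendicular to layering, so the layers act in series and the equivalent K is the thickness-weighted harmonic mean.
Total thickness L = 8.94 + 4.85 = 13.79 m.
Σ(b_i/K_i) = 8.94/6.49 + 4.85/0.00255 = 1903 d.
K_eq = L / Σ(b_i/K_i) = 13.79 / 1903 = 0.007245 m/day.
Q = K_eq · A · (Δh/L) = 0.007245 × 540 × (8.04/13.79) = 2.281 m³/day.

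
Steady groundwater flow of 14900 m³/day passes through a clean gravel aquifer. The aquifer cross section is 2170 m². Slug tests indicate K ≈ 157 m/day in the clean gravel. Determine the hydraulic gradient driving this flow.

From Q = K·A·i, i = Q / (K·A) = 14900 / (157.0 × 2170) = 0.04373.

0.0437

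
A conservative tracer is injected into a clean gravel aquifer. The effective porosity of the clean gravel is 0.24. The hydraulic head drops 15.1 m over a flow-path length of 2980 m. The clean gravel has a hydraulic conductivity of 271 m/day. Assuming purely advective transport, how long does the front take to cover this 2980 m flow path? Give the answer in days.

521

Hydraulic gradient i = Δh / L = 15.1 / 2980 = 0.005067.
Darcy flux q = K · i = 271.0 × 0.005067 = 1.373 m/day.
Seepage velocity v = q / n_e = 1.373 / 0.24 = 5.722 m/day.
Travel time t = L / v = 2980 / 5.722 = 520.8 days.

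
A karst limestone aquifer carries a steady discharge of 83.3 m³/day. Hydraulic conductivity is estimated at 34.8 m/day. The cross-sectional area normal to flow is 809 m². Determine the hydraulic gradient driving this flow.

0.00296

From Q = K·A·i, i = Q / (K·A) = 83.3 / (34.80 × 809.0) = 0.002959.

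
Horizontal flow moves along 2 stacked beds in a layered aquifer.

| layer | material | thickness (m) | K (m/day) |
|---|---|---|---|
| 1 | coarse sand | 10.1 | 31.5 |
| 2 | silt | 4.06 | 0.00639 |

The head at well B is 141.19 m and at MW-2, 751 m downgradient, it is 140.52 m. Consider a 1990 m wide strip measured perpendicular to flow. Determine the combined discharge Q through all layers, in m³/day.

565

Flow is parallel to layering, so each bed carries its own Darcy discharge and the transmissivities add.
Σ(K_i·b_i) = 31.5×10.1 + 0.00639×4.06 = 318.2 m²/day.
Hydraulic gradient i = (141.19 − 140.52) / 751 = 0.67 / 751 = 0.0008921.
Q = Σ(K_i·b_i) · W · i = 318.2 × 1990 × 0.0008921 = 564.9 m³/day.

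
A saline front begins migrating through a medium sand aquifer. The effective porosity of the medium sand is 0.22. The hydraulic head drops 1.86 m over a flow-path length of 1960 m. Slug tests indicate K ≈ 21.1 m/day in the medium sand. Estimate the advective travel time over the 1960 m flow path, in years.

59.0

Hydraulic gradient i = Δh / L = 1.86 / 1960 = 0.0009490.
Darcy flux q = K · i = 21.10 × 0.0009490 = 0.02002 m/day.
Seepage velocity v = q / n_e = 0.02002 / 0.22 = 0.09102 m/day.
Travel time t = L / v = 1960 / 0.09102 = 21535 days = 58.96 years.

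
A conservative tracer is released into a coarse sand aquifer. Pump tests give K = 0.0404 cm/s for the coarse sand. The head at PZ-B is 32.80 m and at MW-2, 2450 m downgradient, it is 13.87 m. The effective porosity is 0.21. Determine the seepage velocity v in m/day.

1.28

Convert K: 0.0404 cm/s × 864 = 34.91 m/day.
Hydraulic gradient i = (32.80 − 13.87) / 2450 = 18.93 / 2450 = 0.007727.
Darcy flux q = K · i = 34.91 × 0.007727 = 0.2697 m/day.
Seepage velocity v = q / n_e = 0.2697 / 0.21 = 1.284 m/day.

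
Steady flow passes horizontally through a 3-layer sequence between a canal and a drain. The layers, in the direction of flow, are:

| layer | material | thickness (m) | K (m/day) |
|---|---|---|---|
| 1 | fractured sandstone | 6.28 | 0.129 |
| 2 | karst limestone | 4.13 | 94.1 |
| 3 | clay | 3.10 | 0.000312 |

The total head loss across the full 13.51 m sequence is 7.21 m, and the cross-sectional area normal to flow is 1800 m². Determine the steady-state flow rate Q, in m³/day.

1.30

Flow is perpendicular to layering, so the layers act in series and the equivalent K is the thickness-weighted harmonic mean.
Total thickness L = 6.28 + 4.13 + 3.10 = 13.51 m.
Σ(b_i/K_i) = 6.28/0.129 + 4.13/94.1 + 3.10/0.000312 = 9985 d.
K_eq = L / Σ(b_i/K_i) = 13.51 / 9985 = 0.001353 m/day.
Q = K_eq · A · (Δh/L) = 0.001353 × 1800 × (7.21/13.51) = 1.300 m³/day.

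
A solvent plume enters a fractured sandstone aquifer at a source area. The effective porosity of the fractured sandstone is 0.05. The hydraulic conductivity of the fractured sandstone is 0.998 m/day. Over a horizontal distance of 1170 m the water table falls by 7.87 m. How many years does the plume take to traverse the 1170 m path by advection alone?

23.9

Hydraulic gradient i = Δh / L = 7.87 / 1170 = 0.006726.
Darcy flux q = K · i = 0.9980 × 0.006726 = 0.006713 m/day.
Seepage velocity v = q / n_e = 0.006713 / 0.05 = 0.1343 m/day.
Travel time t = L / v = 1170 / 0.1343 = 8714 days = 23.86 years.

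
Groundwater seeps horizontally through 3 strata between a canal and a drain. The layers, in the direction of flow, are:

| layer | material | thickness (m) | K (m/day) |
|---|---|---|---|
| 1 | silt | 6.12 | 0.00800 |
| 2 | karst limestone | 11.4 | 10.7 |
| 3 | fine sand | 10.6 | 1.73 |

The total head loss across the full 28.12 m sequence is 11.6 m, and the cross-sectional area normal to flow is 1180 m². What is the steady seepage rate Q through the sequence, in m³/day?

17.7

Flow is perpendicular to layering, so the layers act in series and the equivalent K is the thickness-weighted harmonic mean.
Total thickness L = 6.12 + 11.4 + 10.6 = 28.12 m.
Σ(b_i/K_i) = 6.12/0.00800 + 11.4/10.7 + 10.6/1.73 = 772.2 d.
K_eq = L / Σ(b_i/K_i) = 28.12 / 772.2 = 0.03642 m/day.
Q = K_eq · A · (Δh/L) = 0.03642 × 1180 × (11.6/28.12) = 17.73 m³/day.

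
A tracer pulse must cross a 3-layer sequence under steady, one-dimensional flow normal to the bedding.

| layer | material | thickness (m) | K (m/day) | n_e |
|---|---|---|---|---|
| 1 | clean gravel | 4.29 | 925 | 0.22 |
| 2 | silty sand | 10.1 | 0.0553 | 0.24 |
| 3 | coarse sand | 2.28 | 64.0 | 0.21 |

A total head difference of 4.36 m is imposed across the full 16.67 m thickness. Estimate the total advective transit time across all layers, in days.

161

With flow normal to the layers, continuity requires the same specific discharge q through every layer.
Σ(b_i/K_i) = 4.29/925 + 10.1/0.0553 + 2.28/64.0 = 182.7 d.
q = Δh / Σ(b_i/K_i) = 4.36 / 182.7 = 0.02387 m/day.
In each layer the seepage velocity is v_i = q/n_i, so the layer transit time is t_i = b_i·n_i / q:
  layer 1 (clean gravel): t_1 = 4.29 × 0.22 / 0.02387 = 39.54 d
  layer 2 (silty sand): t_2 = 10.1 × 0.24 / 0.02387 = 101.6 d
  layer 3 (coarse sand): t_3 = 2.28 × 0.21 / 0.02387 = 20.06 d
Total t = Σ t_i = 161.2 days.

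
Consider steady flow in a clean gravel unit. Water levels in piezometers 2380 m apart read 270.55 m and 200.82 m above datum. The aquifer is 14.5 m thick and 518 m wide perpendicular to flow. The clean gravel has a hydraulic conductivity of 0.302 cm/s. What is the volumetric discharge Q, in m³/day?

Convert K: 0.302 cm/s × 864 = 260.9 m/day.
Cross-sectional area A = 518 × 14.5 = 7511 m².
Hydraulic gradient i = (270.55 − 200.82) / 2380 = 69.73 / 2380 = 0.02930.
Darcy's law: Q = K · A · i = 260.9 × 7511 × 0.02930 = 57420 m³/day.

57400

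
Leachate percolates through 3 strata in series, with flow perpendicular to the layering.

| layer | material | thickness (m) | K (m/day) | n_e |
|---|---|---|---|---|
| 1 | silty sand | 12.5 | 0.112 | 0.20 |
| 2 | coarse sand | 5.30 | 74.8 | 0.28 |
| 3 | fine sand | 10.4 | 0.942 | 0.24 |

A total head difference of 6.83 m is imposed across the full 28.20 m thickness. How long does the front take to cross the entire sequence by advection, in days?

116

With flow normal to the layers, continuity requires the same specific discharge q through every layer.
Σ(b_i/K_i) = 12.5/0.112 + 5.30/74.8 + 10.4/0.942 = 122.7 d.
q = Δh / Σ(b_i/K_i) = 6.83 / 122.7 = 0.05566 m/day.
In each layer the seepage velocity is v_i = q/n_i, so the layer transit time is t_i = b_i·n_i / q:
  layer 1 (silty sand): t_1 = 12.5 × 0.20 / 0.05566 = 44.92 d
  layer 2 (coarse sand): t_2 = 5.30 × 0.28 / 0.05566 = 26.66 d
  layer 3 (fine sand): t_3 = 10.4 × 0.24 / 0.05566 = 44.85 d
Total t = Σ t_i = 116.4 days.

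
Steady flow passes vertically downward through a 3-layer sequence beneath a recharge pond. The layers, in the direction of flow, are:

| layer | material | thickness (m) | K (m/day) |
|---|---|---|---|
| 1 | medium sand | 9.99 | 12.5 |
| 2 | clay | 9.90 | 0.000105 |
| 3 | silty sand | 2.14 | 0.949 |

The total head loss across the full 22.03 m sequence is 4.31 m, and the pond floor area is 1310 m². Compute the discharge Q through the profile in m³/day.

Flow is perpendicular to layering, so the layers act in series and the equivalent K is the thickness-weighted harmonic mean.
Total thickness L = 9.99 + 9.90 + 2.14 = 22.03 m.
Σ(b_i/K_i) = 9.99/12.5 + 9.90/0.000105 + 2.14/0.949 = 94289 d.
K_eq = L / Σ(b_i/K_i) = 22.03 / 94289 = 0.0002336 m/day.
Q = K_eq · A · (Δh/L) = 0.0002336 × 1310 × (4.31/22.03) = 0.05988 m³/day.

0.0599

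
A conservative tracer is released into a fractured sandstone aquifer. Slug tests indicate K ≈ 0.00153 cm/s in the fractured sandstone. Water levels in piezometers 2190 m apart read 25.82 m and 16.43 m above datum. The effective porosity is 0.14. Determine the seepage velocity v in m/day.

0.0405

Convert K: 0.00153 cm/s × 864 = 1.322 m/day.
Hydraulic gradient i = (25.82 − 16.43) / 2190 = 9.39 / 2190 = 0.004288.
Darcy flux q = K · i = 1.322 × 0.004288 = 0.005668 m/day.
Seepage velocity v = q / n_e = 0.005668 / 0.14 = 0.04049 m/day.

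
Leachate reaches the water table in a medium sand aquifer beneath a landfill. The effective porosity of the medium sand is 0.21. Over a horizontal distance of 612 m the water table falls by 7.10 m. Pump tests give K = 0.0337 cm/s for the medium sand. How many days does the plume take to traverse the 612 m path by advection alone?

Convert K: 0.0337 cm/s × 864 = 29.12 m/day.
Hydraulic gradient i = Δh / L = 7.10 / 612 = 0.01160.
Darcy flux q = K · i = 29.12 × 0.01160 = 0.3378 m/day.
Seepage velocity v = q / n_e = 0.3378 / 0.21 = 1.609 m/day.
Travel time t = L / v = 612 / 1.609 = 380.5 days.

380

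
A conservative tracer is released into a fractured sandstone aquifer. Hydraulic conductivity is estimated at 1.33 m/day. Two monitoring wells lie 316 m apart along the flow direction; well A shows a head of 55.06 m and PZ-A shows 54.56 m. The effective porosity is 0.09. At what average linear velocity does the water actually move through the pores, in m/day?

0.0234

Hydraulic gradient i = (55.06 − 54.56) / 316 = 0.5 / 316 = 0.001582.
Darcy flux q = K · i = 1.330 × 0.001582 = 0.002104 m/day.
Seepage velocity v = q / n_e = 0.002104 / 0.09 = 0.02338 m/day.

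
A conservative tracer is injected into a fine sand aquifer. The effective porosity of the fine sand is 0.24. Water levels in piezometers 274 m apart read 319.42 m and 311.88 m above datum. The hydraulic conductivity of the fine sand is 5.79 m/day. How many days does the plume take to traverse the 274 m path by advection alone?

413

Hydraulic gradient i = (319.42 − 311.88) / 274 = 7.54 / 274 = 0.02752.
Darcy flux q = K · i = 5.790 × 0.02752 = 0.1593 m/day.
Seepage velocity v = q / n_e = 0.1593 / 0.24 = 0.6639 m/day.
Travel time t = L / v = 274 / 0.6639 = 412.7 days.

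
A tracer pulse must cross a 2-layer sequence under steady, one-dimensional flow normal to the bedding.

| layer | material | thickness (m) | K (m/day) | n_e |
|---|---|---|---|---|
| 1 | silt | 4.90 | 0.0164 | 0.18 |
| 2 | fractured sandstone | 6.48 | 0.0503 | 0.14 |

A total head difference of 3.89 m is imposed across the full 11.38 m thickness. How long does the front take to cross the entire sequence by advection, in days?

With flow normal to the layers, continuity requires the same specific discharge q through every layer.
Σ(b_i/K_i) = 4.90/0.0164 + 6.48/0.0503 = 427.6 d.
q = Δh / Σ(b_i/K_i) = 3.89 / 427.6 = 0.009097 m/day.
In each layer the seepage velocity is v_i = q/n_i, so the layer transit time is t_i = b_i·n_i / q:
  layer 1 (silt): t_1 = 4.90 × 0.18 / 0.009097 = 96.95 d
  layer 2 (fractured sandstone): t_2 = 6.48 × 0.14 / 0.009097 = 99.72 d
Total t = Σ t_i = 196.7 days.

197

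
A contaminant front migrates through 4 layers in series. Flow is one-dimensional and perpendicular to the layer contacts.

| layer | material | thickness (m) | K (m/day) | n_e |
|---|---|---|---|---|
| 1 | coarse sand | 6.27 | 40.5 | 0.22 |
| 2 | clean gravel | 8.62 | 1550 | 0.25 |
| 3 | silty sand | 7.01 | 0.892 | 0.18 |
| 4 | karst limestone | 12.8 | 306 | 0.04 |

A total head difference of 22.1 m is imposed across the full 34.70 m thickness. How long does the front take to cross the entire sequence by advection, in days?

With flow normal to the layers, continuity requires the same specific discharge q through every layer.
Σ(b_i/K_i) = 6.27/40.5 + 8.62/1550 + 7.01/0.892 + 12.8/306 = 8.061 d.
q = Δh / Σ(b_i/K_i) = 22.1 / 8.061 = 2.742 m/day.
In each layer the seepage velocity is v_i = q/n_i, so the layer transit time is t_i = b_i·n_i / q:
  layer 1 (coarse sand): t_1 = 6.27 × 0.22 / 2.742 = 0.5031 d
  layer 2 (clean gravel): t_2 = 8.62 × 0.25 / 2.742 = 0.7860 d
  layer 3 (silty sand): t_3 = 7.01 × 0.18 / 2.742 = 0.4602 d
  layer 4 (karst limestone): t_4 = 12.8 × 0.04 / 2.742 = 0.1868 d
Total t = Σ t_i = 1.936 days.

1.94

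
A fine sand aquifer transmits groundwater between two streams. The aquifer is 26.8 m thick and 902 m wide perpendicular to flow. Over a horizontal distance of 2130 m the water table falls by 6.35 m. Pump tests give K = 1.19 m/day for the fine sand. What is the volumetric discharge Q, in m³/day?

85.8

Cross-sectional area A = 902 × 26.8 = 24174 m².
Hydraulic gradient i = Δh / L = 6.35 / 2130 = 0.002981.
Darcy's law: Q = K · A · i = 1.190 × 24174 × 0.002981 = 85.76 m³/day.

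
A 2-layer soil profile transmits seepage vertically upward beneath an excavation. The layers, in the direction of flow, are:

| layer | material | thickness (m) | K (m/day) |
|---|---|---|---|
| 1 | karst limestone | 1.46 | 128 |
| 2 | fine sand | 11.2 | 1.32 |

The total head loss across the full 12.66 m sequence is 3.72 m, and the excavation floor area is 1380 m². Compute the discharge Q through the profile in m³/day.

604

Flow is perpendicular to layering, so the layers act in series and the equivalent K is the thickness-weighted harmonic mean.
Total thickness L = 1.46 + 11.2 = 12.66 m.
Σ(b_i/K_i) = 1.46/128 + 11.2/1.32 = 8.496 d.
K_eq = L / Σ(b_i/K_i) = 12.66 / 8.496 = 1.490 m/day.
Q = K_eq · A · (Δh/L) = 1.490 × 1380 × (3.72/12.66) = 604.2 m³/day.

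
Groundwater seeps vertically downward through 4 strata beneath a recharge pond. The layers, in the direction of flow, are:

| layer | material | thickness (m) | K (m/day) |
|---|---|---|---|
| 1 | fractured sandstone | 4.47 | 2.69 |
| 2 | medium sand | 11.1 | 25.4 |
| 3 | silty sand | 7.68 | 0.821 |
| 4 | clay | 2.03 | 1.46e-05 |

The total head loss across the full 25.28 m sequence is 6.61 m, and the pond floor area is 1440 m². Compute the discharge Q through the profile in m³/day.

0.0685

Flow is perpendicular to layering, so the layers act in series and the equivalent K is the thickness-weighted harmonic mean.
Total thickness L = 4.47 + 11.1 + 7.68 + 2.03 = 25.28 m.
Σ(b_i/K_i) = 4.47/2.69 + 11.1/25.4 + 7.68/0.821 + 2.03/1.46e-05 = 1.391e+05 d.
K_eq = L / Σ(b_i/K_i) = 25.28 / 1.391e+05 = 0.0001818 m/day.
Q = K_eq · A · (Δh/L) = 0.0001818 × 1440 × (6.61/25.28) = 0.06845 m³/day.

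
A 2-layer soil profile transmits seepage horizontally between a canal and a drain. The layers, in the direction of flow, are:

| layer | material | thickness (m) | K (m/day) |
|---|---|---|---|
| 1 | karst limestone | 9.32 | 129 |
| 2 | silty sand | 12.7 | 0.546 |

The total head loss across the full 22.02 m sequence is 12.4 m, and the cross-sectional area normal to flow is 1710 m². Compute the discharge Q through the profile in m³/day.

Flow is perpendicular to layering, so the layers act in series and the equivalent K is the thickness-weighted harmonic mean.
Total thickness L = 9.32 + 12.7 = 22.02 m.
Σ(b_i/K_i) = 9.32/129 + 12.7/0.546 = 23.33 d.
K_eq = L / Σ(b_i/K_i) = 22.02 / 23.33 = 0.9438 m/day.
Q = K_eq · A · (Δh/L) = 0.9438 × 1710 × (12.4/22.02) = 908.8 m³/day.

909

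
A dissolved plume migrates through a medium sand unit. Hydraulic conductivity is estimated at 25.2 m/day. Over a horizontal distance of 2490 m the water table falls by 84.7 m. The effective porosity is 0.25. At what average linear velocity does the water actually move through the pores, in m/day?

Hydraulic gradient i = Δh / L = 84.7 / 2490 = 0.03402.
Darcy flux q = K · i = 25.20 × 0.03402 = 0.8572 m/day.
Seepage velocity v = q / n_e = 0.8572 / 0.25 = 3.429 m/day.

3.43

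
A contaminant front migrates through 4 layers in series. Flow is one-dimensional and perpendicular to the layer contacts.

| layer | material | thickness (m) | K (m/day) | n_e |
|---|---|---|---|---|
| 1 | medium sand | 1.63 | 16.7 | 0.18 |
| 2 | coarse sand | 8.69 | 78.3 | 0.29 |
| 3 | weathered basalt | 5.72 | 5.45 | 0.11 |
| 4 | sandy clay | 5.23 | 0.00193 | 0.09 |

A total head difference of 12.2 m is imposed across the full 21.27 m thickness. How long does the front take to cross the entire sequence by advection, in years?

2.38

With flow normal to the layers, continuity requires the same specific discharge q through every layer.
Σ(b_i/K_i) = 1.63/16.7 + 8.69/78.3 + 5.72/5.45 + 5.23/0.00193 = 2711 d.
q = Δh / Σ(b_i/K_i) = 12.2 / 2711 = 0.004500 m/day.
In each layer the seepage velocity is v_i = q/n_i, so the layer transit time is t_i = b_i·n_i / q:
  layer 1 (medium sand): t_1 = 1.63 × 0.18 / 0.004500 = 65.20 d
  layer 2 (coarse sand): t_2 = 8.69 × 0.29 / 0.004500 = 560.0 d
  layer 3 (weathered basalt): t_3 = 5.72 × 0.11 / 0.004500 = 139.8 d
  layer 4 (sandy clay): t_4 = 5.23 × 0.09 / 0.004500 = 104.6 d
Total t = Σ t_i = 869.6 days = 2.381 years.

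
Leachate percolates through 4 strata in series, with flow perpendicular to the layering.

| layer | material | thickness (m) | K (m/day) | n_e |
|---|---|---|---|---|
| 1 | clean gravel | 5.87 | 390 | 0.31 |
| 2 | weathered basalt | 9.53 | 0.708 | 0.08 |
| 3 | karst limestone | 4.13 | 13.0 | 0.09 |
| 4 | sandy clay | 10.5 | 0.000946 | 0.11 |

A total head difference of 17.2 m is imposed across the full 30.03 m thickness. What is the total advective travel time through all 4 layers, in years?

With flow normal to the layers, continuity requires the same specific discharge q through every layer.
Σ(b_i/K_i) = 5.87/390 + 9.53/0.708 + 4.13/13.0 + 10.5/0.000946 = 11113 d.
q = Δh / Σ(b_i/K_i) = 17.2 / 11113 = 0.001548 m/day.
In each layer the seepage velocity is v_i = q/n_i, so the layer transit time is t_i = b_i·n_i / q:
  layer 1 (clean gravel): t_1 = 5.87 × 0.31 / 0.001548 = 1176 d
  layer 2 (weathered basalt): t_2 = 9.53 × 0.08 / 0.001548 = 492.6 d
  layer 3 (karst limestone): t_3 = 4.13 × 0.09 / 0.001548 = 240.2 d
  layer 4 (sandy clay): t_4 = 10.5 × 0.11 / 0.001548 = 746.3 d
Total t = Σ t_i = 2655 days = 7.268 years.

7.27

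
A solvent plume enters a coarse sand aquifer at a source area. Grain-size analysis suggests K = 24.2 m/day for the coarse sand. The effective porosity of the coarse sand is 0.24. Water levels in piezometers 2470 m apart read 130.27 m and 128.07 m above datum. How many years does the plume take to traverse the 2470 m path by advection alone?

Hydraulic gradient i = (130.27 − 128.07) / 2470 = 2.2 / 2470 = 0.0008907.
Darcy flux q = K · i = 24.20 × 0.0008907 = 0.02155 m/day.
Seepage velocity v = q / n_e = 0.02155 / 0.24 = 0.08981 m/day.
Travel time t = L / v = 2470 / 0.08981 = 27502 days = 75.30 years.

75.3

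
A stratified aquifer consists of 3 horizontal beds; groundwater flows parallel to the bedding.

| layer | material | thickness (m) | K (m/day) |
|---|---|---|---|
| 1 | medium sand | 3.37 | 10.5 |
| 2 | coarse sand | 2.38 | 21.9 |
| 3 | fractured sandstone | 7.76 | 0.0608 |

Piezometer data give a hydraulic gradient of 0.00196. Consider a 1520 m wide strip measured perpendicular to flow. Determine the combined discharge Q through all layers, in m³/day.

Flow is parallel to layering, so each bed carries its own Darcy discharge and the transmissivities add.
Σ(K_i·b_i) = 10.5×3.37 + 21.9×2.38 + 0.0608×7.76 = 87.98 m²/day.
Hydraulic gradient i = 0.00196.
Q = Σ(K_i·b_i) · W · i = 87.98 × 1520 × 0.001960 = 262.1 m³/day.

262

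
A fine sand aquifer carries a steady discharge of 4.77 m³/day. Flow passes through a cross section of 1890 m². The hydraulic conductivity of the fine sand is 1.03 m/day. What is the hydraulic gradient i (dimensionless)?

From Q = K·A·i, i = Q / (K·A) = 4.77 / (1.030 × 1890) = 0.002450.

0.00245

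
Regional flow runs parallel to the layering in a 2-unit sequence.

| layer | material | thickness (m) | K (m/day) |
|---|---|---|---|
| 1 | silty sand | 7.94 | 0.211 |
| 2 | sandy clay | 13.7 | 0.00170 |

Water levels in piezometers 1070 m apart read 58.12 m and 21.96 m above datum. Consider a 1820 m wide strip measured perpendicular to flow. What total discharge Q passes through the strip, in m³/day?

Flow is parallel to layering, so each bed carries its own Darcy discharge and the transmissivities add.
Σ(K_i·b_i) = 0.211×7.94 + 0.00170×13.7 = 1.699 m²/day.
Hydraulic gradient i = (58.12 − 21.96) / 1070 = 36.16 / 1070 = 0.03379.
Q = Σ(K_i·b_i) · W · i = 1.699 × 1820 × 0.03379 = 104.5 m³/day.

104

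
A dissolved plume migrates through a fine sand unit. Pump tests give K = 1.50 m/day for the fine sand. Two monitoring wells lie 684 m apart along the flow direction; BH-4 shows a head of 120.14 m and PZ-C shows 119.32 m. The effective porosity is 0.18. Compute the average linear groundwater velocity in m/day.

0.00999

Hydraulic gradient i = (120.14 − 119.32) / 684 = 0.82 / 684 = 0.001199.
Darcy flux q = K · i = 1.500 × 0.001199 = 0.001798 m/day.
Seepage velocity v = q / n_e = 0.001798 / 0.18 = 0.009990 m/day.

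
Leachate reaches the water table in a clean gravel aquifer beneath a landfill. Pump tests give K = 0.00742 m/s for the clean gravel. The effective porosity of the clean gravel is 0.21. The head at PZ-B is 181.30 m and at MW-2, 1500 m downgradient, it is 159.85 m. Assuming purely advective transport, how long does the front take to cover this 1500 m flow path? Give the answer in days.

34.4

Convert K: 0.00742 m/s × 86400 = 641.1 m/day.
Hydraulic gradient i = (181.30 − 159.85) / 1500 = 21.45 / 1500 = 0.01430.
Darcy flux q = K · i = 641.1 × 0.01430 = 9.168 m/day.
Seepage velocity v = q / n_e = 9.168 / 0.21 = 43.66 m/day.
Travel time t = L / v = 1500 / 43.66 = 34.36 days.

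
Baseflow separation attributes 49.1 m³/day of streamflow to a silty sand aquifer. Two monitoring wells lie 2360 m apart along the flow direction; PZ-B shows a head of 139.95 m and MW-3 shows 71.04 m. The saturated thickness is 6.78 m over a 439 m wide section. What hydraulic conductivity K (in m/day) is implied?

Cross-sectional area A = 439 × 6.78 = 2976 m².
Hydraulic gradient i = (139.95 − 71.04) / 2360 = 68.91 / 2360 = 0.02920.
From Q = K·A·i, K = Q / (A·i) = 49.1 / (2976 × 0.02920) = 0.5650 m/day.

0.565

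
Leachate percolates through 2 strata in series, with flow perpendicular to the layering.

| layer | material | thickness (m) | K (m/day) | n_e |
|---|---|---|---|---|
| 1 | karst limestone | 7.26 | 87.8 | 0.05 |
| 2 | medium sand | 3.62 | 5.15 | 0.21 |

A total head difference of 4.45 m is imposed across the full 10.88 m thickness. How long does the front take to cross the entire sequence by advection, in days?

0.198

With flow normal to the layers, continuity requires the same specific discharge q through every layer.
Σ(b_i/K_i) = 7.26/87.8 + 3.62/5.15 = 0.7856 d.
q = Δh / Σ(b_i/K_i) = 4.45 / 0.7856 = 5.664 m/day.
In each layer the seepage velocity is v_i = q/n_i, so the layer transit time is t_i = b_i·n_i / q:
  layer 1 (karst limestone): t_1 = 7.26 × 0.05 / 5.664 = 0.06408 d
  layer 2 (medium sand): t_2 = 3.62 × 0.21 / 5.664 = 0.1342 d
Total t = Σ t_i = 0.1983 days.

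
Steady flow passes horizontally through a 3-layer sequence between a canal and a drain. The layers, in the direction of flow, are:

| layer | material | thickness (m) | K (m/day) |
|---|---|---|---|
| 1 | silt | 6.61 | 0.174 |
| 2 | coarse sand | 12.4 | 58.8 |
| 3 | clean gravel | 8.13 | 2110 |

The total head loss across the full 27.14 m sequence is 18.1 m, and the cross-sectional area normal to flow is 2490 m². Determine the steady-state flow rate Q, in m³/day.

Flow is perpendicular to layering, so the layers act in series and the equivalent K is the thickness-weighted harmonic mean.
Total thickness L = 6.61 + 12.4 + 8.13 = 27.14 m.
Σ(b_i/K_i) = 6.61/0.174 + 12.4/58.8 + 8.13/2110 = 38.20 d.
K_eq = L / Σ(b_i/K_i) = 27.14 / 38.20 = 0.7104 m/day.
Q = K_eq · A · (Δh/L) = 0.7104 × 2490 × (18.1/27.14) = 1180 m³/day.

1180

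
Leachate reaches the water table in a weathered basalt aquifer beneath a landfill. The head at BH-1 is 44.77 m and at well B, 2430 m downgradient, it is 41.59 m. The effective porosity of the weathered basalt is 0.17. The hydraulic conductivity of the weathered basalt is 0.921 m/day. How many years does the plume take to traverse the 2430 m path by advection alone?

938

Hydraulic gradient i = (44.77 − 41.59) / 2430 = 3.18 / 2430 = 0.001309.
Darcy flux q = K · i = 0.9210 × 0.001309 = 0.001205 m/day.
Seepage velocity v = q / n_e = 0.001205 / 0.17 = 0.007090 m/day.
Travel time t = L / v = 2430 / 0.007090 = 3.427e+05 days = 938.4 years.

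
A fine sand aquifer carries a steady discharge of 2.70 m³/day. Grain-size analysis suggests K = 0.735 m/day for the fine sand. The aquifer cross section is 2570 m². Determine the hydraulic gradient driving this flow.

From Q = K·A·i, i = Q / (K·A) = 2.70 / (0.7350 × 2570) = 0.001429.

0.00143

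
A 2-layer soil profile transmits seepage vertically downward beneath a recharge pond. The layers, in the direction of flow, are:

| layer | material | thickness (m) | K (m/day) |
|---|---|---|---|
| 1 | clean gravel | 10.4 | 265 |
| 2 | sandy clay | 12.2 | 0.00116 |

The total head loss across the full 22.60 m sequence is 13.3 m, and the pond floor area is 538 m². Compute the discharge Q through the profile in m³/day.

0.680

Flow is perpendicular to layering, so the layers act in series and the equivalent K is the thickness-weighted harmonic mean.
Total thickness L = 10.4 + 12.2 = 22.60 m.
Σ(b_i/K_i) = 10.4/265 + 12.2/0.00116 = 10517 d.
K_eq = L / Σ(b_i/K_i) = 22.60 / 10517 = 0.002149 m/day.
Q = K_eq · A · (Δh/L) = 0.002149 × 538 × (13.3/22.60) = 0.6803 m³/day.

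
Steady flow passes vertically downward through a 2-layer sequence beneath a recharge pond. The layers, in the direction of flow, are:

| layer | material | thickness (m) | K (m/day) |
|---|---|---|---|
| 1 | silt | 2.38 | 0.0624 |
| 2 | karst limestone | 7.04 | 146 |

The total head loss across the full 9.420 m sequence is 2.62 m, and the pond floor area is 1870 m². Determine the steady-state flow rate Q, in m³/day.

Flow is perpendicular to layering, so the layers act in series and the equivalent K is the thickness-weighted harmonic mean.
Total thickness L = 2.38 + 7.04 = 9.420 m.
Σ(b_i/K_i) = 2.38/0.0624 + 7.04/146 = 38.19 d.
K_eq = L / Σ(b_i/K_i) = 9.420 / 38.19 = 0.2467 m/day.
Q = K_eq · A · (Δh/L) = 0.2467 × 1870 × (2.62/9.420) = 128.3 m³/day.

128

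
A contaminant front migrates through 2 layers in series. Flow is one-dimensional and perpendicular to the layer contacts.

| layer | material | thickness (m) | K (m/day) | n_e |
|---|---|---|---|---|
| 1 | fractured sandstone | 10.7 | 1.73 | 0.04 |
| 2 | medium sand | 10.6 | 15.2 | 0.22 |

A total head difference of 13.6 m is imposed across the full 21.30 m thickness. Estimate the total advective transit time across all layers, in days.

1.40

With flow normal to the layers, continuity requires the same specific discharge q through every layer.
Σ(b_i/K_i) = 10.7/1.73 + 10.6/15.2 = 6.882 d.
q = Δh / Σ(b_i/K_i) = 13.6 / 6.882 = 1.976 m/day.
In each layer the seepage velocity is v_i = q/n_i, so the layer transit time is t_i = b_i·n_i / q:
  layer 1 (fractured sandstone): t_1 = 10.7 × 0.04 / 1.976 = 0.2166 d
  layer 2 (medium sand): t_2 = 10.6 × 0.22 / 1.976 = 1.180 d
Total t = Σ t_i = 1.397 days.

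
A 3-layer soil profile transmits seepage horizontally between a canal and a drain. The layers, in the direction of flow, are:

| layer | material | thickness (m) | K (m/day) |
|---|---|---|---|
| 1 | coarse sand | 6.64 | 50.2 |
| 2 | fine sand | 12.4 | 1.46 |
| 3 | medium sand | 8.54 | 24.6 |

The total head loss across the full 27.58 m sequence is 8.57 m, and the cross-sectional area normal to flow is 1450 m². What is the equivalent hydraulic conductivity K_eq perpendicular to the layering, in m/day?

3.07

Flow is perpendicular to layering, so the layers act in series and the equivalent K is the thickness-weighted harmonic mean.
Total thickness L = 6.64 + 12.4 + 8.54 = 27.58 m.
Σ(b_i/K_i) = 6.64/50.2 + 12.4/1.46 + 8.54/24.6 = 8.973 d.
K_eq = L / Σ(b_i/K_i) = 27.58 / 8.973 = 3.074 m/day.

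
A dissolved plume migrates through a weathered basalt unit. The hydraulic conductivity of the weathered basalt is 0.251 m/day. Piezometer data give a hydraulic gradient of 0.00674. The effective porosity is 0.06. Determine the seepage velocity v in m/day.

Hydraulic gradient i = 0.00674.
Darcy flux q = K · i = 0.2510 × 0.006740 = 0.001692 m/day.
Seepage velocity v = q / n_e = 0.001692 / 0.06 = 0.02820 m/day.

0.0282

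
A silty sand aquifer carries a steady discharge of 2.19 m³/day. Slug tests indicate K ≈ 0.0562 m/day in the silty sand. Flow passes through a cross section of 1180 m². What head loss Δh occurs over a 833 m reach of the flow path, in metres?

From Q = K·A·i, i = Q / (K·A) = 2.19 / (0.05620 × 1180) = 0.03302.
Head loss Δh = i · L = 0.03302 × 833 = 27.51 m.

27.5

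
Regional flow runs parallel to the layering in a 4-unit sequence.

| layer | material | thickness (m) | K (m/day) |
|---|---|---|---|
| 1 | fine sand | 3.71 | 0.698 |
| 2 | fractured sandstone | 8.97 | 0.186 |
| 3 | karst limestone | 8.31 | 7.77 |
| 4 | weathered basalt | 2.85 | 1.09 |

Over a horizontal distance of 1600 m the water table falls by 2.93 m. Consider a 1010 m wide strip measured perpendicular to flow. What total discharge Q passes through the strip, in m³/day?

133

Flow is parallel to layering, so each bed carries its own Darcy discharge and the transmissivities add.
Σ(K_i·b_i) = 0.698×3.71 + 0.186×8.97 + 7.77×8.31 + 1.09×2.85 = 71.93 m²/day.
Hydraulic gradient i = Δh / L = 2.93 / 1600 = 0.001831.
Q = Σ(K_i·b_i) · W · i = 71.93 × 1010 × 0.001831 = 133.0 m³/day.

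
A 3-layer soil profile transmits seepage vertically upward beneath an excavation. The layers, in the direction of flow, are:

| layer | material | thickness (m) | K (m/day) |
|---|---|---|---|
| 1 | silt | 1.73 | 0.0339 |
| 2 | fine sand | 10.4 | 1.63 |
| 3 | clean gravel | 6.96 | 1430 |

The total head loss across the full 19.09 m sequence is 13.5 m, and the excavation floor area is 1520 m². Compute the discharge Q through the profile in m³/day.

357

Flow is perpendicular to layering, so the layers act in series and the equivalent K is the thickness-weighted harmonic mean.
Total thickness L = 1.73 + 10.4 + 6.96 = 19.09 m.
Σ(b_i/K_i) = 1.73/0.0339 + 10.4/1.63 + 6.96/1430 = 57.42 d.
K_eq = L / Σ(b_i/K_i) = 19.09 / 57.42 = 0.3325 m/day.
Q = K_eq · A · (Δh/L) = 0.3325 × 1520 × (13.5/19.09) = 357.4 m³/day.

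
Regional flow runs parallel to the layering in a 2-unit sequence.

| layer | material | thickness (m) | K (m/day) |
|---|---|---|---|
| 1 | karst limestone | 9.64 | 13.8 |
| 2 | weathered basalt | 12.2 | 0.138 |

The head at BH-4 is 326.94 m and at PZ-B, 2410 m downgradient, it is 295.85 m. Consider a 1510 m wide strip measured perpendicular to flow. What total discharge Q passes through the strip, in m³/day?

Flow is parallel to layering, so each bed carries its own Darcy discharge and the transmissivities add.
Σ(K_i·b_i) = 13.8×9.64 + 0.138×12.2 = 134.7 m²/day.
Hydraulic gradient i = (326.94 − 295.85) / 2410 = 31.09 / 2410 = 0.01290.
Q = Σ(K_i·b_i) · W · i = 134.7 × 1510 × 0.01290 = 2624 m³/day.

2620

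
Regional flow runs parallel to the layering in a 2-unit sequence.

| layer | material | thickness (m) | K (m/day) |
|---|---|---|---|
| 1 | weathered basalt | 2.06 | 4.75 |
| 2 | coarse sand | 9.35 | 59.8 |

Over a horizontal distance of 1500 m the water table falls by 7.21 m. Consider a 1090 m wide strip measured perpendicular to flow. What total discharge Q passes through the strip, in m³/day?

Flow is parallel to layering, so each bed carries its own Darcy discharge and the transmissivities add.
Σ(K_i·b_i) = 4.75×2.06 + 59.8×9.35 = 568.9 m²/day.
Hydraulic gradient i = Δh / L = 7.21 / 1500 = 0.004807.
Q = Σ(K_i·b_i) · W · i = 568.9 × 1090 × 0.004807 = 2981 m³/day.

2980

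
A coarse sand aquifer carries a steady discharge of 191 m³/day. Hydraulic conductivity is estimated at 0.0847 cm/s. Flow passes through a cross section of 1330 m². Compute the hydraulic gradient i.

0.00196

Convert K: 0.0847 cm/s × 864 = 73.18 m/day.
From Q = K·A·i, i = Q / (K·A) = 191 / (73.18 × 1330) = 0.001962.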